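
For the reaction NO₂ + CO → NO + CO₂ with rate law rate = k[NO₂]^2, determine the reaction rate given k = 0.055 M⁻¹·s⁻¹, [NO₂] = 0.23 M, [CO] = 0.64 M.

0.00291 M/s

Step 1: The rate law is rate = k[NO₂]^2
Step 2: Note that the rate does not depend on [CO] (zero order in CO).
Step 3: rate = 0.055 × (0.23)^2 = 0.0029095 M/s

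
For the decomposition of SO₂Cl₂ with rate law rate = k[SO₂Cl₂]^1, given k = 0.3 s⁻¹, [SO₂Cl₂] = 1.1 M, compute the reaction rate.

0.33 M/s

Step 1: Identify the rate law: rate = k[SO₂Cl₂]^1
Step 2: Substitute values: rate = 0.3 × (1.1)^1
Step 3: Calculate: rate = 0.3 × 1.1 = 0.33 M/s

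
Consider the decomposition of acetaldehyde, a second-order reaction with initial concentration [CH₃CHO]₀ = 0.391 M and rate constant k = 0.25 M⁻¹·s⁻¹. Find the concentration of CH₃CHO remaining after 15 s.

0.1585 M

Step 1: For a second-order reaction: 1/[CH₃CHO] = 1/[CH₃CHO]₀ + kt
Step 2: 1/[CH₃CHO] = 1/0.391 + 0.25 × 15
Step 3: 1/[CH₃CHO] = 2.558 + 3.75 = 6.308
Step 4: [CH₃CHO] = 1/6.308 = 0.1585 M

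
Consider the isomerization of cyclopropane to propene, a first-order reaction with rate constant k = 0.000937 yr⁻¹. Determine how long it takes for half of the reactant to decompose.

739.8 yr

Step 1: For a first-order reaction, t₁/₂ = ln(2)/k
Step 2: t₁/₂ = ln(2)/0.000937
Step 3: t₁/₂ = 0.6931/0.000937 = 739.8 yr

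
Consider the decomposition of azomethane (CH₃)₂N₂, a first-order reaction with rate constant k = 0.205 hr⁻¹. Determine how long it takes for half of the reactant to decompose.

3.381 hr

Step 1: For a first-order reaction, t₁/₂ = ln(2)/k
Step 2: t₁/₂ = ln(2)/0.205
Step 3: t₁/₂ = 0.6931/0.205 = 3.381 hr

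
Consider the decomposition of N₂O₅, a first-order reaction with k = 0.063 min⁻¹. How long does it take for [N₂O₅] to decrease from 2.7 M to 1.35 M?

11 min

Step 1: For first-order: t = ln([N₂O₅]₀/[N₂O₅])/k
Step 2: t = ln(2.7/1.35)/0.063
Step 3: t = ln(2)/0.063
Step 4: t = 0.6931/0.063 = 11 min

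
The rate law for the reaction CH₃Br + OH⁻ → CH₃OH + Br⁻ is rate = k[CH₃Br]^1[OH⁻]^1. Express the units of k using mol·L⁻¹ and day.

(mol·L⁻¹)⁻¹·day⁻¹

Step 1: Overall order = 1 + 1 = 2.
Step 2: rate has units mol·L⁻¹·day⁻¹; [CH₃Br]^1[OH⁻]^1 has units (mol·L⁻¹)^2.
Step 3: k = rate/([CH₃Br]^1[OH⁻]^1), so units of k = (mol·L⁻¹)^(1-2)·day⁻¹ = (mol·L⁻¹)⁻¹·day⁻¹.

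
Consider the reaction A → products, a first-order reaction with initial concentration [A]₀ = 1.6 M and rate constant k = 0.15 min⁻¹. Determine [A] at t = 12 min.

0.2645 M

Step 1: For a first-order reaction: [A] = [A]₀ × e^(-kt)
Step 2: [A] = 1.6 × e^(-0.15 × 12)
Step 3: [A] = 1.6 × e^(-1.8)
Step 4: [A] = 1.6 × 0.165299 = 0.2645 M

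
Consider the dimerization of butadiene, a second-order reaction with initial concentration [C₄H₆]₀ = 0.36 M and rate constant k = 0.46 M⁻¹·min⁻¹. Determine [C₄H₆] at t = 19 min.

0.08682 M

Step 1: For a second-order reaction: 1/[C₄H₆] = 1/[C₄H₆]₀ + kt
Step 2: 1/[C₄H₆] = 1/0.36 + 0.46 × 19
Step 3: 1/[C₄H₆] = 2.778 + 8.74 = 11.52
Step 4: [C₄H₆] = 1/11.52 = 0.08682 M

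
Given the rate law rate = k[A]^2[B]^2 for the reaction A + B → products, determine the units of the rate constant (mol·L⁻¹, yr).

(mol·L⁻¹)⁻³·yr⁻¹

Step 1: Overall order = 2 + 2 = 4.
Step 2: rate has units mol·L⁻¹·yr⁻¹; [A]^2[B]^2 has units (mol·L⁻¹)^4.
Step 3: k = rate/([A]^2[B]^2), so units of k = (mol·L⁻¹)^(1-4)·yr⁻¹ = (mol·L⁻¹)⁻³·yr⁻¹.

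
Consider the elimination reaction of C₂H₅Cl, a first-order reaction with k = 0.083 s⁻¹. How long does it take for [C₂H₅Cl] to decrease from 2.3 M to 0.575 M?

16.7 s

Step 1: For first-order: t = ln([C₂H₅Cl]₀/[C₂H₅Cl])/k
Step 2: t = ln(2.3/0.575)/0.083
Step 3: t = ln(4)/0.083
Step 4: t = 1.386/0.083 = 16.7 s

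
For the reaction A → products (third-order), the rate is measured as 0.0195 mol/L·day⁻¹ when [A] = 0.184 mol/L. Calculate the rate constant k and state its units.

3.13 (mol/L)⁻²·day⁻¹

Step 1: rate = k[A]^3, so k = rate / [A]^3.
Step 2: k = 0.0195 / (0.184)^3 = 0.0195 / 0.00623.
Step 3: k = 3.13 (mol/L)⁻²·day⁻¹.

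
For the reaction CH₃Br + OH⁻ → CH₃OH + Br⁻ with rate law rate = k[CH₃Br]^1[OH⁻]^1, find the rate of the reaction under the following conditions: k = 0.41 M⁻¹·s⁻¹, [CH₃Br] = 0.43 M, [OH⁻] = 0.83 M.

0.1463 M/s

Step 1: The rate law is rate = k[CH₃Br]^1[OH⁻]^1
Step 2: Substitute: rate = 0.41 × (0.43)^1 × (0.83)^1
Step 3: rate = 0.41 × 0.43 × 0.83 = 0.146329 M/s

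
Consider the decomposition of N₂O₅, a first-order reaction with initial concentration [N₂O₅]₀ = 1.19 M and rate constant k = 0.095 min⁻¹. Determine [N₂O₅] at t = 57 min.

0.005295 M

Step 1: For a first-order reaction: [N₂O₅] = [N₂O₅]₀ × e^(-kt)
Step 2: [N₂O₅] = 1.19 × e^(-0.095 × 57)
Step 3: [N₂O₅] = 1.19 × e^(-5.415)
Step 4: [N₂O₅] = 1.19 × 0.00444934 = 0.005295 M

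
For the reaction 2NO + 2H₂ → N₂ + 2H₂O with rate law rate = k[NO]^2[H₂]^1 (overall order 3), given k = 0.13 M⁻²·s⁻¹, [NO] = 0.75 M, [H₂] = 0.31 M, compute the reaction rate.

0.02267 M/s

Step 1: The rate law is rate = k[NO]^2[H₂]^1, overall order = 2+1 = 3
Step 2: Substitute values: rate = 0.13 × (0.75)^2 × (0.31)^1
Step 3: rate = 0.13 × 0.5625 × 0.31 = 0.0226687 M/s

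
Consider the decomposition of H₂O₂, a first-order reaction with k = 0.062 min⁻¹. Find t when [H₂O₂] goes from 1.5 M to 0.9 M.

8.239 min

Step 1: For first-order: t = ln([H₂O₂]₀/[H₂O₂])/k
Step 2: t = ln(1.5/0.9)/0.062
Step 3: t = ln(1.667)/0.062
Step 4: t = 0.5108/0.062 = 8.239 min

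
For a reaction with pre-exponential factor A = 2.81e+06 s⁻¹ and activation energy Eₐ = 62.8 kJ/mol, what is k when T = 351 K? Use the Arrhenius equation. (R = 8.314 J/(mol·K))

1.27e-03 s⁻¹

Step 1: Use the Arrhenius equation: k = A × exp(-Eₐ/RT)
Step 2: Convert Eₐ to J/mol: 62.8 kJ/mol = 62800 J/mol
Step 3: Calculate the exponent: -Eₐ/(RT) = -62800/(8.314 × 351) = -21.52001
Step 4: k = 2.81e+06 × exp(-21.52001)
Step 5: k = 2.81e+06 × 4.50794e-10 = 1.2667e-03 s⁻¹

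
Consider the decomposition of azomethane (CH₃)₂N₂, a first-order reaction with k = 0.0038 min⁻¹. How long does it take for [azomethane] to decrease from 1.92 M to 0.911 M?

196.2 min

Step 1: For first-order: t = ln([azomethane]₀/[azomethane])/k
Step 2: t = ln(1.92/0.911)/0.0038
Step 3: t = ln(2.108)/0.0038
Step 4: t = 0.7455/0.0038 = 196.2 min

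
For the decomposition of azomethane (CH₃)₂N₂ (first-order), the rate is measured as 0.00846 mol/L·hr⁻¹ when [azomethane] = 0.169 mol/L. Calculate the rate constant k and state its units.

0.05006 hr⁻¹

Step 1: rate = k[azomethane]^1, so k = rate / [azomethane]^1.
Step 2: k = 0.00846 / (0.169)^1 = 0.00846 / 0.169.
Step 3: k = 0.05006 hr⁻¹.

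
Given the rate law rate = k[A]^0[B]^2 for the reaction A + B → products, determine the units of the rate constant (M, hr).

M⁻¹·hr⁻¹

Step 1: Overall order = 0 + 2 = 2.
Step 2: rate has units M·hr⁻¹; [A]^0[B]^2 has units M^2.
Step 3: k = rate/([A]^0[B]^2), so units of k = M^(1-2)·hr⁻¹ = M⁻¹·hr⁻¹.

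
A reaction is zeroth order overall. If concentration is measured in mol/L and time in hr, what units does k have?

mol/L·hr⁻¹

Step 1: For overall order n, rate = k × (concentration)^n.
Step 2: Rate has units mol/L·hr⁻¹; concentration term has units (mol/L)^0.
Step 3: k = rate / (concentration)^n, so units of k = (mol/L)^(1-0)·hr⁻¹ = mol/L·hr⁻¹.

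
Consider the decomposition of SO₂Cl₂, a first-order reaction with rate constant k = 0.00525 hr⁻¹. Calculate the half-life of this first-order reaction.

132 hr

Step 1: For a first-order reaction, t₁/₂ = ln(2)/k
Step 2: t₁/₂ = ln(2)/0.00525
Step 3: t₁/₂ = 0.6931/0.00525 = 132 hr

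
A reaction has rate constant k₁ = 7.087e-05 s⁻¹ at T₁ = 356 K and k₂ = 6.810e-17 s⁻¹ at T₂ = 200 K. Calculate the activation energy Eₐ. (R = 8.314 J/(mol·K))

105.0 kJ/mol

Step 1: Use the two-temperature Arrhenius form: ln(k₂/k₁) = -Eₐ/R × (1/T₂ - 1/T₁)
Step 2: ln(k₂/k₁) = ln(6.810e-17/7.087e-05) = ln(9.60914e-13) = -27.6709
Step 3: 1/T₂ - 1/T₁ = 1/200 - 1/356 = 2.191011e-03 K⁻¹
Step 4: Eₐ = -R × ln(k₂/k₁) / (1/T₂ - 1/T₁) = -8.314 × -27.6709 / 2.191011e-03
Step 5: Eₐ = 1.0500e+05 J/mol = 105.0 kJ/mol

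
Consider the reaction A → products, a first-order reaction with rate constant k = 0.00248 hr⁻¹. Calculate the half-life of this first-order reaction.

279.5 hr

Step 1: For a first-order reaction, t₁/₂ = ln(2)/k
Step 2: t₁/₂ = ln(2)/0.00248
Step 3: t₁/₂ = 0.6931/0.00248 = 279.5 hr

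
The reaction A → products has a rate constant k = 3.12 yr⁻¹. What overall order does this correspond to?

first order (1)

Step 1: The units of k for an nth-order reaction are (concentration)^(1-n)·(time)⁻¹.
Step 2: Here k has units yr⁻¹, so the concentration exponent is 0.
Step 3: 1 - n = 0 ⇒ n = 1. The reaction is first order.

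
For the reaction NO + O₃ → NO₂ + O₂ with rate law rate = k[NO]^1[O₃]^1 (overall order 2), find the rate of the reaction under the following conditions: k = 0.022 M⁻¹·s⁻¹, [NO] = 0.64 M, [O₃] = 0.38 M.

0.00535 M/s

Step 1: The rate law is rate = k[NO]^1[O₃]^1, overall order = 1+1 = 2
Step 2: Substitute values: rate = 0.022 × (0.64)^1 × (0.38)^1
Step 3: rate = 0.022 × 0.64 × 0.38 = 0.0053504 M/s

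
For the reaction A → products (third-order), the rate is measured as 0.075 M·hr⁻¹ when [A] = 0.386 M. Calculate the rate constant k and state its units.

1.304 M⁻²·hr⁻¹

Step 1: rate = k[A]^3, so k = rate / [A]^3.
Step 2: k = 0.075 / (0.386)^3 = 0.075 / 0.05751.
Step 3: k = 1.304 M⁻²·hr⁻¹.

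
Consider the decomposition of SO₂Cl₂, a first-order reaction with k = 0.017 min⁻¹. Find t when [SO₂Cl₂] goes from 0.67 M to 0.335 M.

40.77 min

Step 1: For first-order: t = ln([SO₂Cl₂]₀/[SO₂Cl₂])/k
Step 2: t = ln(0.67/0.335)/0.017
Step 3: t = ln(2)/0.017
Step 4: t = 0.6931/0.017 = 40.77 min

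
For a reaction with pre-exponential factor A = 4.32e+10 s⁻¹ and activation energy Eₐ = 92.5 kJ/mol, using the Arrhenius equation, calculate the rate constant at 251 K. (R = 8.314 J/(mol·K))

2.43e-09 s⁻¹

Step 1: Use the Arrhenius equation: k = A × exp(-Eₐ/RT)
Step 2: Convert Eₐ to J/mol: 92.5 kJ/mol = 92500 J/mol
Step 3: Calculate the exponent: -Eₐ/(RT) = -92500/(8.314 × 251) = -44.32594
Step 4: k = 4.32e+10 × exp(-44.32594)
Step 5: k = 4.32e+10 × 5.61680e-20 = 2.4265e-09 s⁻¹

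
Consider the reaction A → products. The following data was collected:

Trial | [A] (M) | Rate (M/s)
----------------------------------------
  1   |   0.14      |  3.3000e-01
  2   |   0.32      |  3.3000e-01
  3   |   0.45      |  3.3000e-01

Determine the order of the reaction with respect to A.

zeroth order (0)

Step 1: Compare trials - when concentration changes, rate stays constant.
Step 2: rate₂/rate₁ = 3.3000e-01/3.3000e-01 = 1
Step 3: [A]₂/[A]₁ = 0.32/0.14 = 2.286
Step 4: Since rate ratio ≈ (conc ratio)^0, the reaction is zeroth order.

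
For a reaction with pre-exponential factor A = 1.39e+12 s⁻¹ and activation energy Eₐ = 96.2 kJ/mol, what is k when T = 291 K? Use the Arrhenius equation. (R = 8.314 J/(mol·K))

7.49e-06 s⁻¹

Step 1: Use the Arrhenius equation: k = A × exp(-Eₐ/RT)
Step 2: Convert Eₐ to J/mol: 96.2 kJ/mol = 96200 J/mol
Step 3: Calculate the exponent: -Eₐ/(RT) = -96200/(8.314 × 291) = -39.76235
Step 4: k = 1.39e+12 × exp(-39.76235)
Step 5: k = 1.39e+12 × 5.38804e-18 = 7.4894e-06 s⁻¹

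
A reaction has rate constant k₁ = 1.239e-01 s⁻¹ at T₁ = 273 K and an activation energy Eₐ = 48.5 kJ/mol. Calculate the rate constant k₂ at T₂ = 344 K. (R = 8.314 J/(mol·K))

1.020e+01 s⁻¹

Step 1: Use the two-temperature Arrhenius form: ln(k₂/k₁) = -Eₐ/R × (1/T₂ - 1/T₁)
Step 2: Convert Eₐ to J/mol: 48.5 kJ/mol = 48500 J/mol
Step 3: 1/T₂ - 1/T₁ = 1/344 - 1/273 = -7.560269e-04 K⁻¹
Step 4: ln(k₂/k₁) = -48500/8.314 × -7.560269e-04 = 4.41031
Step 5: k₂ = k₁ × exp(4.41031) = 1.239e-01 × 8.22950e+01 = 1.020e+01 s⁻¹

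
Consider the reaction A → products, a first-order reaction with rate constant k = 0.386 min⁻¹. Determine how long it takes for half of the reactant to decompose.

1.796 min

Step 1: For a first-order reaction, t₁/₂ = ln(2)/k
Step 2: t₁/₂ = ln(2)/0.386
Step 3: t₁/₂ = 0.6931/0.386 = 1.796 min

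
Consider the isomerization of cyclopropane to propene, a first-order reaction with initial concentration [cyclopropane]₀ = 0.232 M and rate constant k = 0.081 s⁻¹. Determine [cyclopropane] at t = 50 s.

0.004042 M

Step 1: For a first-order reaction: [cyclopropane] = [cyclopropane]₀ × e^(-kt)
Step 2: [cyclopropane] = 0.232 × e^(-0.081 × 50)
Step 3: [cyclopropane] = 0.232 × e^(-4.05)
Step 4: [cyclopropane] = 0.232 × 0.0174224 = 0.004042 M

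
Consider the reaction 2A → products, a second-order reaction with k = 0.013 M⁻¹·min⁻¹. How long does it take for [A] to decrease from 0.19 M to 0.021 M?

3258 min

Step 1: For second-order: t = (1/[A] - 1/[A]₀)/k
Step 2: t = (1/0.021 - 1/0.19)/0.013
Step 3: t = (47.62 - 5.263)/0.013
Step 4: t = 42.36/0.013 = 3258 min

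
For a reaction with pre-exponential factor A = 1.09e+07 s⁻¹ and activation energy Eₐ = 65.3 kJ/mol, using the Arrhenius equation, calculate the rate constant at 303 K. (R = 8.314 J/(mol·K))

6.02e-05 s⁻¹

Step 1: Use the Arrhenius equation: k = A × exp(-Eₐ/RT)
Step 2: Convert Eₐ to J/mol: 65.3 kJ/mol = 65300 J/mol
Step 3: Calculate the exponent: -Eₐ/(RT) = -65300/(8.314 × 303) = -25.92152
Step 4: k = 1.09e+07 × exp(-25.92152)
Step 5: k = 1.09e+07 × 5.52620e-12 = 6.0236e-05 s⁻¹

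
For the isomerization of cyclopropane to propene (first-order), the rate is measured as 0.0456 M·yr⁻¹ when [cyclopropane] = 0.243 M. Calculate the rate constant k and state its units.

0.1877 yr⁻¹

Step 1: rate = k[cyclopropane]^1, so k = rate / [cyclopropane]^1.
Step 2: k = 0.0456 / (0.243)^1 = 0.0456 / 0.243.
Step 3: k = 0.1877 yr⁻¹.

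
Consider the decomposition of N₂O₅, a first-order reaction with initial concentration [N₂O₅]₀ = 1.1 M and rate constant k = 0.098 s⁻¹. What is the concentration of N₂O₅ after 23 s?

0.1155 M

Step 1: For a first-order reaction: [N₂O₅] = [N₂O₅]₀ × e^(-kt)
Step 2: [N₂O₅] = 1.1 × e^(-0.098 × 23)
Step 3: [N₂O₅] = 1.1 × e^(-2.254)
Step 4: [N₂O₅] = 1.1 × 0.104978 = 0.1155 M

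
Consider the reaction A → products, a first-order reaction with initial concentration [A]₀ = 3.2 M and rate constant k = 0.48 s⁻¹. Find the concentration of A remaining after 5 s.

0.2903 M

Step 1: For a first-order reaction: [A] = [A]₀ × e^(-kt)
Step 2: [A] = 3.2 × e^(-0.48 × 5)
Step 3: [A] = 3.2 × e^(-2.4)
Step 4: [A] = 3.2 × 0.090718 = 0.2903 M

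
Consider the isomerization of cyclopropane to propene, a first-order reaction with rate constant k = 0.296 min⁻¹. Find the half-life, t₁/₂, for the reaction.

2.342 min

Step 1: For a first-order reaction, t₁/₂ = ln(2)/k
Step 2: t₁/₂ = ln(2)/0.296
Step 3: t₁/₂ = 0.6931/0.296 = 2.342 min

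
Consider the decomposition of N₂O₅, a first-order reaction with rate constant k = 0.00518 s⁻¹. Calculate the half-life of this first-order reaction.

133.8 s

Step 1: For a first-order reaction, t₁/₂ = ln(2)/k
Step 2: t₁/₂ = ln(2)/0.00518
Step 3: t₁/₂ = 0.6931/0.00518 = 133.8 s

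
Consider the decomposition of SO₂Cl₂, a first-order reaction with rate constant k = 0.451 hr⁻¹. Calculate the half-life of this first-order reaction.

1.537 hr

Step 1: For a first-order reaction, t₁/₂ = ln(2)/k
Step 2: t₁/₂ = ln(2)/0.451
Step 3: t₁/₂ = 0.6931/0.451 = 1.537 hr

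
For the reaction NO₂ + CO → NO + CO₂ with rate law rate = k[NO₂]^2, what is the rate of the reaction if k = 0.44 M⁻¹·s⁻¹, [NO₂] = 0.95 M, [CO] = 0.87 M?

0.3971 M/s

Step 1: The rate law is rate = k[NO₂]^2
Step 2: Note that the rate does not depend on [CO] (zero order in CO).
Step 3: rate = 0.44 × (0.95)^2 = 0.3971 M/s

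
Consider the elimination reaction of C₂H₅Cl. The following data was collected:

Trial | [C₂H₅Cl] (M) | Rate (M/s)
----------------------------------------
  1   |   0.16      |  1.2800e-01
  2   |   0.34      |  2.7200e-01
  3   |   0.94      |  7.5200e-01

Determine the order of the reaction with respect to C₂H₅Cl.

first order (1)

Step 1: Compare trials to find order n where rate₂/rate₁ = ([C₂H₅Cl]₂/[C₂H₅Cl]₁)^n
Step 2: rate₂/rate₁ = 2.7200e-01/1.2800e-01 = 2.125
Step 3: [C₂H₅Cl]₂/[C₂H₅Cl]₁ = 0.34/0.16 = 2.125
Step 4: n = ln(2.125)/ln(2.125) = 1.00 ≈ 1
Step 5: The reaction is first order in C₂H₅Cl.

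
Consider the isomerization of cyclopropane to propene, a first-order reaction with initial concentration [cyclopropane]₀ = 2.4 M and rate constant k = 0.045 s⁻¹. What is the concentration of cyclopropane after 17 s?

1.117 M

Step 1: For a first-order reaction: [cyclopropane] = [cyclopropane]₀ × e^(-kt)
Step 2: [cyclopropane] = 2.4 × e^(-0.045 × 17)
Step 3: [cyclopropane] = 2.4 × e^(-0.765)
Step 4: [cyclopropane] = 2.4 × 0.465334 = 1.117 M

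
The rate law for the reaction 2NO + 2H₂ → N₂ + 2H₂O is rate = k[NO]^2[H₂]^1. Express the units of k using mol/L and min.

(mol/L)⁻²·min⁻¹

Step 1: Overall order = 2 + 1 = 3.
Step 2: rate has units mol/L·min⁻¹; [NO]^2[H₂]^1 has units (mol/L)^3.
Step 3: k = rate/([NO]^2[H₂]^1), so units of k = (mol/L)^(1-3)·min⁻¹ = (mol/L)⁻²·min⁻¹.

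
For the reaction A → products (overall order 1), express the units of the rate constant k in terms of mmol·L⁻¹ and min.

min⁻¹

Step 1: For overall order n, rate = k × (concentration)^n.
Step 2: Rate has units mmol·L⁻¹·min⁻¹; concentration term has units (mmol·L⁻¹)^1.
Step 3: k = rate / (concentration)^n, so units of k = (mmol·L⁻¹)^(1-1)·min⁻¹ = min⁻¹.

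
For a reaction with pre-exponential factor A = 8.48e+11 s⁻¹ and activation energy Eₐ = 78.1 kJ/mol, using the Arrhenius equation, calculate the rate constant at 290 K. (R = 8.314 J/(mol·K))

7.25e-03 s⁻¹

Step 1: Use the Arrhenius equation: k = A × exp(-Eₐ/RT)
Step 2: Convert Eₐ to J/mol: 78.1 kJ/mol = 78100 J/mol
Step 3: Calculate the exponent: -Eₐ/(RT) = -78100/(8.314 × 290) = -32.39239
Step 4: k = 8.48e+11 × exp(-32.39239)
Step 5: k = 8.48e+11 × 8.55389e-15 = 7.2537e-03 s⁻¹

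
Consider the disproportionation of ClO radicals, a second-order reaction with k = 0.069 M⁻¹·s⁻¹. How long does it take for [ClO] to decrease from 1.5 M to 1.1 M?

3.513 s

Step 1: For second-order: t = (1/[ClO] - 1/[ClO]₀)/k
Step 2: t = (1/1.1 - 1/1.5)/0.069
Step 3: t = (0.9091 - 0.6667)/0.069
Step 4: t = 0.2424/0.069 = 3.513 s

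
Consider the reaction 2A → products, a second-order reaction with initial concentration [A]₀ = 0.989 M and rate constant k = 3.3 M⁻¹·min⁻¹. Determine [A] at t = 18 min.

0.01655 M

Step 1: For a second-order reaction: 1/[A] = 1/[A]₀ + kt
Step 2: 1/[A] = 1/0.989 + 3.3 × 18
Step 3: 1/[A] = 1.011 + 59.4 = 60.41
Step 4: [A] = 1/60.41 = 0.01655 M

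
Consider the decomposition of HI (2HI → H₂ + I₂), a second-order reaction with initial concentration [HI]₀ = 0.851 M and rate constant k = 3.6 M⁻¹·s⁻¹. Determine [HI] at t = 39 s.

0.007063 M

Step 1: For a second-order reaction: 1/[HI] = 1/[HI]₀ + kt
Step 2: 1/[HI] = 1/0.851 + 3.6 × 39
Step 3: 1/[HI] = 1.175 + 140.4 = 141.6
Step 4: [HI] = 1/141.6 = 0.007063 M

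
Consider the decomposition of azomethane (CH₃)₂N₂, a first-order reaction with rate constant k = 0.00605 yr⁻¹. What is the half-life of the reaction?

114.6 yr

Step 1: For a first-order reaction, t₁/₂ = ln(2)/k
Step 2: t₁/₂ = ln(2)/0.00605
Step 3: t₁/₂ = 0.6931/0.00605 = 114.6 yr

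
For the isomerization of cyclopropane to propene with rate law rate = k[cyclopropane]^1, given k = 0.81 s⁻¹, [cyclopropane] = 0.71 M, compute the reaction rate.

0.5751 M/s

Step 1: Identify the rate law: rate = k[cyclopropane]^1
Step 2: Substitute values: rate = 0.81 × (0.71)^1
Step 3: Calculate: rate = 0.81 × 0.71 = 0.5751 M/s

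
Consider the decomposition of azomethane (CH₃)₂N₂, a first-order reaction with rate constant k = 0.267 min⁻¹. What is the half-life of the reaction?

2.596 min

Step 1: For a first-order reaction, t₁/₂ = ln(2)/k
Step 2: t₁/₂ = ln(2)/0.267
Step 3: t₁/₂ = 0.6931/0.267 = 2.596 min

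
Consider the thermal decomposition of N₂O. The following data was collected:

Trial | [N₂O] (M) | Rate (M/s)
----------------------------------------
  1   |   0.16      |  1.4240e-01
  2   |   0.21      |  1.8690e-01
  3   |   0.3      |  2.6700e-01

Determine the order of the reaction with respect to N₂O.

first order (1)

Step 1: Compare trials to find order n where rate₂/rate₁ = ([N₂O]₂/[N₂O]₁)^n
Step 2: rate₂/rate₁ = 1.8690e-01/1.4240e-01 = 1.312
Step 3: [N₂O]₂/[N₂O]₁ = 0.21/0.16 = 1.312
Step 4: n = ln(1.312)/ln(1.312) = 1.00 ≈ 1
Step 5: The reaction is first order in N₂O.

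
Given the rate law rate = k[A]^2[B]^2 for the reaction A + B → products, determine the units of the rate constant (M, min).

M⁻³·min⁻¹

Step 1: Overall order = 2 + 2 = 4.
Step 2: rate has units M·min⁻¹; [A]^2[B]^2 has units M^4.
Step 3: k = rate/([A]^2[B]^2), so units of k = M^(1-4)·min⁻¹ = M⁻³·min⁻¹.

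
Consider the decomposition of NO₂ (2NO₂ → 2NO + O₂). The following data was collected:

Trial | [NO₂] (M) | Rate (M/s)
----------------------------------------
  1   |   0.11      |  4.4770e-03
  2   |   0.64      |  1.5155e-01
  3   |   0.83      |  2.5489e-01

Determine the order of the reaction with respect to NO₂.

second order (2)

Step 1: Compare trials to find order n where rate₂/rate₁ = ([NO₂]₂/[NO₂]₁)^n
Step 2: rate₂/rate₁ = 1.5155e-01/4.4770e-03 = 33.85
Step 3: [NO₂]₂/[NO₂]₁ = 0.64/0.11 = 5.818
Step 4: n = ln(33.85)/ln(5.818) = 2.00 ≈ 2
Step 5: The reaction is second order in NO₂.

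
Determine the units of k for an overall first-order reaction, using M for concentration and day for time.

day⁻¹

Step 1: For overall order n, rate = k × (concentration)^n.
Step 2: Rate has units M·day⁻¹; concentration term has units M^1.
Step 3: k = rate / (concentration)^n, so units of k = M^(1-1)·day⁻¹ = day⁻¹.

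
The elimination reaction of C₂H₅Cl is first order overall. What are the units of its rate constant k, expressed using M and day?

day⁻¹

Step 1: For overall order n, rate = k × (concentration)^n.
Step 2: Rate has units M·day⁻¹; concentration term has units M^1.
Step 3: k = rate / (concentration)^n, so units of k = M^(1-1)·day⁻¹ = day⁻¹.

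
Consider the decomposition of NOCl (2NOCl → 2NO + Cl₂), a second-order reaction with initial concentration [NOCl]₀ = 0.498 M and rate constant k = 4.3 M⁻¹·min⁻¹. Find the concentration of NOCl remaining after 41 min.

0.005608 M

Step 1: For a second-order reaction: 1/[NOCl] = 1/[NOCl]₀ + kt
Step 2: 1/[NOCl] = 1/0.498 + 4.3 × 41
Step 3: 1/[NOCl] = 2.008 + 176.3 = 178.3
Step 4: [NOCl] = 1/178.3 = 0.005608 M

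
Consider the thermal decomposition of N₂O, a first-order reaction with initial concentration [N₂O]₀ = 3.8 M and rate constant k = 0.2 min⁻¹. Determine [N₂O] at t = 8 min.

0.7672 M

Step 1: For a first-order reaction: [N₂O] = [N₂O]₀ × e^(-kt)
Step 2: [N₂O] = 3.8 × e^(-0.2 × 8)
Step 3: [N₂O] = 3.8 × e^(-1.6)
Step 4: [N₂O] = 3.8 × 0.201897 = 0.7672 M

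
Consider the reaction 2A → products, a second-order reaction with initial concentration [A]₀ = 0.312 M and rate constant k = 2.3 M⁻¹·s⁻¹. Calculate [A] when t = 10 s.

0.03816 M

Step 1: For a second-order reaction: 1/[A] = 1/[A]₀ + kt
Step 2: 1/[A] = 1/0.312 + 2.3 × 10
Step 3: 1/[A] = 3.205 + 23 = 26.21
Step 4: [A] = 1/26.21 = 0.03816 M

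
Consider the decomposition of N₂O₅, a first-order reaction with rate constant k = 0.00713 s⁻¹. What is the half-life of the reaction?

97.22 s

Step 1: For a first-order reaction, t₁/₂ = ln(2)/k
Step 2: t₁/₂ = ln(2)/0.00713
Step 3: t₁/₂ = 0.6931/0.00713 = 97.22 s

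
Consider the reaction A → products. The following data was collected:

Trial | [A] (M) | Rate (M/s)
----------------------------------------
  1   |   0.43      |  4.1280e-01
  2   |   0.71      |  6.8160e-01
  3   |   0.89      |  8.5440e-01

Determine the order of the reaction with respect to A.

first order (1)

Step 1: Compare trials to find order n where rate₂/rate₁ = ([A]₂/[A]₁)^n
Step 2: rate₂/rate₁ = 6.8160e-01/4.1280e-01 = 1.651
Step 3: [A]₂/[A]₁ = 0.71/0.43 = 1.651
Step 4: n = ln(1.651)/ln(1.651) = 1.00 ≈ 1
Step 5: The reaction is first order in A.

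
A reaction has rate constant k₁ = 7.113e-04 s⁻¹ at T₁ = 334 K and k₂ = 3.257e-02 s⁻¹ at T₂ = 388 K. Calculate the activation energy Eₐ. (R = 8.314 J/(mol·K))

76.3 kJ/mol

Step 1: Use the two-temperature Arrhenius form: ln(k₂/k₁) = -Eₐ/R × (1/T₂ - 1/T₁)
Step 2: ln(k₂/k₁) = ln(3.257e-02/7.113e-04) = ln(45.7894) = 3.82405
Step 3: 1/T₂ - 1/T₁ = 1/388 - 1/334 = -4.166924e-04 K⁻¹
Step 4: Eₐ = -R × ln(k₂/k₁) / (1/T₂ - 1/T₁) = -8.314 × 3.82405 / -4.166924e-04
Step 5: Eₐ = 7.6299e+04 J/mol = 76.3 kJ/mol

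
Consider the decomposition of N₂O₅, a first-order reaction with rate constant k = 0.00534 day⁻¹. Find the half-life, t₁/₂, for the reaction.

129.8 day

Step 1: For a first-order reaction, t₁/₂ = ln(2)/k
Step 2: t₁/₂ = ln(2)/0.00534
Step 3: t₁/₂ = 0.6931/0.00534 = 129.8 day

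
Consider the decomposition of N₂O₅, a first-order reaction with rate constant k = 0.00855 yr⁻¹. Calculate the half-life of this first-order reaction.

81.07 yr

Step 1: For a first-order reaction, t₁/₂ = ln(2)/k
Step 2: t₁/₂ = ln(2)/0.00855
Step 3: t₁/₂ = 0.6931/0.00855 = 81.07 yr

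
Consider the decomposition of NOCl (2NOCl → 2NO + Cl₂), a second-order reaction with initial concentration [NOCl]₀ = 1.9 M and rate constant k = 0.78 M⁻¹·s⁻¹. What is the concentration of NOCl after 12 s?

0.1011 M

Step 1: For a second-order reaction: 1/[NOCl] = 1/[NOCl]₀ + kt
Step 2: 1/[NOCl] = 1/1.9 + 0.78 × 12
Step 3: 1/[NOCl] = 0.5263 + 9.36 = 9.886
Step 4: [NOCl] = 1/9.886 = 0.1011 M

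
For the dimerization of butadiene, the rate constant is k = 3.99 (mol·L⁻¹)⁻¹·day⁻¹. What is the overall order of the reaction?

second order (2)

Step 1: The units of k for an nth-order reaction are (concentration)^(1-n)·(time)⁻¹.
Step 2: Here k has units (mol·L⁻¹)⁻¹·day⁻¹, so the concentration exponent is -1.
Step 3: 1 - n = -1 ⇒ n = 2. The reaction is second order.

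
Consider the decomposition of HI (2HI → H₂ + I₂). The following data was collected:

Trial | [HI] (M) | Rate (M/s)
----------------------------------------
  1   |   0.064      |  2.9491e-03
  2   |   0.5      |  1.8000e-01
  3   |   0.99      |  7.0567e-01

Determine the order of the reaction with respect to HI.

second order (2)

Step 1: Compare trials to find order n where rate₂/rate₁ = ([HI]₂/[HI]₁)^n
Step 2: rate₂/rate₁ = 1.8000e-01/2.9491e-03 = 61.04
Step 3: [HI]₂/[HI]₁ = 0.5/0.064 = 7.812
Step 4: n = ln(61.04)/ln(7.812) = 2.00 ≈ 2
Step 5: The reaction is second order in HI.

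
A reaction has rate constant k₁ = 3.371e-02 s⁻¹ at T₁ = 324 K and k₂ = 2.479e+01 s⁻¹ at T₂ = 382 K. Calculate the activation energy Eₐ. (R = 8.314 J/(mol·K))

117.1 kJ/mol

Step 1: Use the two-temperature Arrhenius form: ln(k₂/k₁) = -Eₐ/R × (1/T₂ - 1/T₁)
Step 2: ln(k₂/k₁) = ln(2.479e+01/3.371e-02) = ln(735.39) = 6.6004
Step 3: 1/T₂ - 1/T₁ = 1/382 - 1/324 = -4.686187e-04 K⁻¹
Step 4: Eₐ = -R × ln(k₂/k₁) / (1/T₂ - 1/T₁) = -8.314 × 6.6004 / -4.686187e-04
Step 5: Eₐ = 1.1710e+05 J/mol = 117.1 kJ/mol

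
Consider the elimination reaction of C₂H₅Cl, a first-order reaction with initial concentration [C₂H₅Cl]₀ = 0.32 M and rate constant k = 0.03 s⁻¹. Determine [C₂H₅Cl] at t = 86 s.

0.02425 M

Step 1: For a first-order reaction: [C₂H₅Cl] = [C₂H₅Cl]₀ × e^(-kt)
Step 2: [C₂H₅Cl] = 0.32 × e^(-0.03 × 86)
Step 3: [C₂H₅Cl] = 0.32 × e^(-2.58)
Step 4: [C₂H₅Cl] = 0.32 × 0.075774 = 0.02425 M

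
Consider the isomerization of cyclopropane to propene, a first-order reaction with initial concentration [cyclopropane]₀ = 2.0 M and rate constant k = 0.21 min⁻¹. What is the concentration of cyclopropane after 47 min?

0.0001034 M

Step 1: For a first-order reaction: [cyclopropane] = [cyclopropane]₀ × e^(-kt)
Step 2: [cyclopropane] = 2.0 × e^(-0.21 × 47)
Step 3: [cyclopropane] = 2.0 × e^(-9.87)
Step 4: [cyclopropane] = 2.0 × 5.17027e-05 = 0.0001034 M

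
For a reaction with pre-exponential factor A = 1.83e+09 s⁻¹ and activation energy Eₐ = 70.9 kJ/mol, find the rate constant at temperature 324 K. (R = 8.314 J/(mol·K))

6.79e-03 s⁻¹

Step 1: Use the Arrhenius equation: k = A × exp(-Eₐ/RT)
Step 2: Convert Eₐ to J/mol: 70.9 kJ/mol = 70900 J/mol
Step 3: Calculate the exponent: -Eₐ/(RT) = -70900/(8.314 × 324) = -26.32032
Step 4: k = 1.83e+09 × exp(-26.32032)
Step 5: k = 1.83e+09 × 3.70877e-12 = 6.7870e-03 s⁻¹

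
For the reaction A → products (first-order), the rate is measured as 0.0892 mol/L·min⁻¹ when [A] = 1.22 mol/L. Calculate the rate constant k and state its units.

0.07311 min⁻¹

Step 1: rate = k[A]^1, so k = rate / [A]^1.
Step 2: k = 0.0892 / (1.22)^1 = 0.0892 / 1.22.
Step 3: k = 0.07311 min⁻¹.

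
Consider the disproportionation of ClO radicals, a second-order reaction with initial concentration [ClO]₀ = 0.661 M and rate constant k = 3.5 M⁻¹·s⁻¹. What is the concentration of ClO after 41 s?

0.006896 M

Step 1: For a second-order reaction: 1/[ClO] = 1/[ClO]₀ + kt
Step 2: 1/[ClO] = 1/0.661 + 3.5 × 41
Step 3: 1/[ClO] = 1.513 + 143.5 = 145
Step 4: [ClO] = 1/145 = 0.006896 M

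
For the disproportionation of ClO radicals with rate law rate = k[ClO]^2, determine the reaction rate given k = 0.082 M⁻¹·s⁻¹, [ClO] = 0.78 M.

0.04989 M/s

Step 1: Identify the rate law: rate = k[ClO]^2
Step 2: Substitute values: rate = 0.082 × (0.78)^2
Step 3: Calculate: rate = 0.082 × 0.6084 = 0.0498888 M/s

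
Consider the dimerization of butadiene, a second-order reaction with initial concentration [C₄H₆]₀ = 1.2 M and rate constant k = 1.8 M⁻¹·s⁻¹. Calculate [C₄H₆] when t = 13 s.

0.04127 M

Step 1: For a second-order reaction: 1/[C₄H₆] = 1/[C₄H₆]₀ + kt
Step 2: 1/[C₄H₆] = 1/1.2 + 1.8 × 13
Step 3: 1/[C₄H₆] = 0.8333 + 23.4 = 24.23
Step 4: [C₄H₆] = 1/24.23 = 0.04127 M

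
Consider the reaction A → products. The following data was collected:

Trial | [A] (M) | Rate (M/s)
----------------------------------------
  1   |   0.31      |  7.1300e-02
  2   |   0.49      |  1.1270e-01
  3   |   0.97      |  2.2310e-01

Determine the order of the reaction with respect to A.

first order (1)

Step 1: Compare trials to find order n where rate₂/rate₁ = ([A]₂/[A]₁)^n
Step 2: rate₂/rate₁ = 1.1270e-01/7.1300e-02 = 1.581
Step 3: [A]₂/[A]₁ = 0.49/0.31 = 1.581
Step 4: n = ln(1.581)/ln(1.581) = 1.00 ≈ 1
Step 5: The reaction is first order in A.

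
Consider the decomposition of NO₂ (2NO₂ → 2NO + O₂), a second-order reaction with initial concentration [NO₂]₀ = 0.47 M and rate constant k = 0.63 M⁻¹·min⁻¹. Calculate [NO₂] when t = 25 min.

0.05594 M

Step 1: For a second-order reaction: 1/[NO₂] = 1/[NO₂]₀ + kt
Step 2: 1/[NO₂] = 1/0.47 + 0.63 × 25
Step 3: 1/[NO₂] = 2.128 + 15.75 = 17.88
Step 4: [NO₂] = 1/17.88 = 0.05594 M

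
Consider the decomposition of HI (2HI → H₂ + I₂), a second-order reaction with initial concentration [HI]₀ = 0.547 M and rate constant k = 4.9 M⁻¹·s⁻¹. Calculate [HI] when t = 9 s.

0.02177 M

Step 1: For a second-order reaction: 1/[HI] = 1/[HI]₀ + kt
Step 2: 1/[HI] = 1/0.547 + 4.9 × 9
Step 3: 1/[HI] = 1.828 + 44.1 = 45.93
Step 4: [HI] = 1/45.93 = 0.02177 M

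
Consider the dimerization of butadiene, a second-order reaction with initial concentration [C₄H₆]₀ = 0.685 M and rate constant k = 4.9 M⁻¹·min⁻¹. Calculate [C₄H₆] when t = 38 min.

0.005329 M

Step 1: For a second-order reaction: 1/[C₄H₆] = 1/[C₄H₆]₀ + kt
Step 2: 1/[C₄H₆] = 1/0.685 + 4.9 × 38
Step 3: 1/[C₄H₆] = 1.46 + 186.2 = 187.7
Step 4: [C₄H₆] = 1/187.7 = 0.005329 M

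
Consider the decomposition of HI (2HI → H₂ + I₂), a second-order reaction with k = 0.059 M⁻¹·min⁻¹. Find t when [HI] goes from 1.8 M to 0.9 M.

9.416 min

Step 1: For second-order: t = (1/[HI] - 1/[HI]₀)/k
Step 2: t = (1/0.9 - 1/1.8)/0.059
Step 3: t = (1.111 - 0.5556)/0.059
Step 4: t = 0.5556/0.059 = 9.416 min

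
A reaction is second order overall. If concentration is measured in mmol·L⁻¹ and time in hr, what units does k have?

(mmol·L⁻¹)⁻¹·hr⁻¹

Step 1: For overall order n, rate = k × (concentration)^n.
Step 2: Rate has units mmol·L⁻¹·hr⁻¹; concentration term has units (mmol·L⁻¹)^2.
Step 3: k = rate / (concentration)^n, so units of k = (mmol·L⁻¹)^(1-2)·hr⁻¹ = (mmol·L⁻¹)⁻¹·hr⁻¹.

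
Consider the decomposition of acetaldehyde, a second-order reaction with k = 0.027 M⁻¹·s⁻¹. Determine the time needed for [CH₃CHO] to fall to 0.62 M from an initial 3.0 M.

47.39 s

Step 1: For second-order: t = (1/[CH₃CHO] - 1/[CH₃CHO]₀)/k
Step 2: t = (1/0.62 - 1/3.0)/0.027
Step 3: t = (1.613 - 0.3333)/0.027
Step 4: t = 1.28/0.027 = 47.39 s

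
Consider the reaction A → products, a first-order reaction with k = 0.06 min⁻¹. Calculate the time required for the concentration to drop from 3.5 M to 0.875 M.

23.1 min

Step 1: For first-order: t = ln([A]₀/[A])/k
Step 2: t = ln(3.5/0.875)/0.06
Step 3: t = ln(4)/0.06
Step 4: t = 1.386/0.06 = 23.1 min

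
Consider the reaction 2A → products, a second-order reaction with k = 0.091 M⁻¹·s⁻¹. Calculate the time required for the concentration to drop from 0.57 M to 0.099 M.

91.72 s

Step 1: For second-order: t = (1/[A] - 1/[A]₀)/k
Step 2: t = (1/0.099 - 1/0.57)/0.091
Step 3: t = (10.1 - 1.754)/0.091
Step 4: t = 8.347/0.091 = 91.72 s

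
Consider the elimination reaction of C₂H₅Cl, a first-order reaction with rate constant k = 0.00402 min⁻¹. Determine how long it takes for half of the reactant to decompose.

172.4 min

Step 1: For a first-order reaction, t₁/₂ = ln(2)/k
Step 2: t₁/₂ = ln(2)/0.00402
Step 3: t₁/₂ = 0.6931/0.00402 = 172.4 min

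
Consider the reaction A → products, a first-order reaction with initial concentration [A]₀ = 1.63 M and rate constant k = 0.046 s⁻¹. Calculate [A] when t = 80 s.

0.04111 M

Step 1: For a first-order reaction: [A] = [A]₀ × e^(-kt)
Step 2: [A] = 1.63 × e^(-0.046 × 80)
Step 3: [A] = 1.63 × e^(-3.68)
Step 4: [A] = 1.63 × 0.025223 = 0.04111 M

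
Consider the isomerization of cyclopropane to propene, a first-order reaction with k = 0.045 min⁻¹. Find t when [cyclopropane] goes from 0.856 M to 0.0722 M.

54.95 min

Step 1: For first-order: t = ln([cyclopropane]₀/[cyclopropane])/k
Step 2: t = ln(0.856/0.0722)/0.045
Step 3: t = ln(11.86)/0.045
Step 4: t = 2.473/0.045 = 54.95 min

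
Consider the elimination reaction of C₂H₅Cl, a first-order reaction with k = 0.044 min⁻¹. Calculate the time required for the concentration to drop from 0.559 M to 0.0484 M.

55.61 min

Step 1: For first-order: t = ln([C₂H₅Cl]₀/[C₂H₅Cl])/k
Step 2: t = ln(0.559/0.0484)/0.044
Step 3: t = ln(11.55)/0.044
Step 4: t = 2.447/0.044 = 55.61 min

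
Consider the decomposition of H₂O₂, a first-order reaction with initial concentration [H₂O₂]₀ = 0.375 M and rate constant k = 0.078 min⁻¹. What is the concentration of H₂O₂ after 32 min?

0.03091 M

Step 1: For a first-order reaction: [H₂O₂] = [H₂O₂]₀ × e^(-kt)
Step 2: [H₂O₂] = 0.375 × e^(-0.078 × 32)
Step 3: [H₂O₂] = 0.375 × e^(-2.496)
Step 4: [H₂O₂] = 0.375 × 0.082414 = 0.03091 M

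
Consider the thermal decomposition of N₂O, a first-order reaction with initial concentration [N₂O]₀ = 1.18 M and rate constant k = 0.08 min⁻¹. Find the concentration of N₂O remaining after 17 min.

0.3029 M

Step 1: For a first-order reaction: [N₂O] = [N₂O]₀ × e^(-kt)
Step 2: [N₂O] = 1.18 × e^(-0.08 × 17)
Step 3: [N₂O] = 1.18 × e^(-1.36)
Step 4: [N₂O] = 1.18 × 0.256661 = 0.3029 M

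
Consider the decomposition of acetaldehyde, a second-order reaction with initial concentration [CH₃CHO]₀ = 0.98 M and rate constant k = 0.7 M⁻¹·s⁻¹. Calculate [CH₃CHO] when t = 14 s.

0.09242 M

Step 1: For a second-order reaction: 1/[CH₃CHO] = 1/[CH₃CHO]₀ + kt
Step 2: 1/[CH₃CHO] = 1/0.98 + 0.7 × 14
Step 3: 1/[CH₃CHO] = 1.02 + 9.8 = 10.82
Step 4: [CH₃CHO] = 1/10.82 = 0.09242 M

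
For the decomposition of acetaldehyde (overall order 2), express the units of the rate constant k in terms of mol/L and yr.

(mol/L)⁻¹·yr⁻¹

Step 1: For overall order n, rate = k × (concentration)^n.
Step 2: Rate has units mol/L·yr⁻¹; concentration term has units (mol/L)^2.
Step 3: k = rate / (concentration)^n, so units of k = (mol/L)^(1-2)·yr⁻¹ = (mol/L)⁻¹·yr⁻¹.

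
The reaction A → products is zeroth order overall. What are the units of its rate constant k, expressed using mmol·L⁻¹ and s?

mmol·L⁻¹·s⁻¹

Step 1: For overall order n, rate = k × (concentration)^n.
Step 2: Rate has units mmol·L⁻¹·s⁻¹; concentration term has units (mmol·L⁻¹)^0.
Step 3: k = rate / (concentration)^n, so units of k = (mmol·L⁻¹)^(1-0)·s⁻¹ = mmol·L⁻¹·s⁻¹.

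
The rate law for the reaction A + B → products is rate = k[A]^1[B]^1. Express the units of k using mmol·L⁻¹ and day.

(mmol·L⁻¹)⁻¹·day⁻¹

Step 1: Overall order = 1 + 1 = 2.
Step 2: rate has units mmol·L⁻¹·day⁻¹; [A]^1[B]^1 has units (mmol·L⁻¹)^2.
Step 3: k = rate/([A]^1[B]^1), so units of k = (mmol·L⁻¹)^(1-2)·day⁻¹ = (mmol·L⁻¹)⁻¹·day⁻¹.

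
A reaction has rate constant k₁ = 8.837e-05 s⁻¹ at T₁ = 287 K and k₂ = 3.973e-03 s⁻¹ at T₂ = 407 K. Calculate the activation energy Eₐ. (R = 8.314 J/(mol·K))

30.8 kJ/mol

Step 1: Use the two-temperature Arrhenius form: ln(k₂/k₁) = -Eₐ/R × (1/T₂ - 1/T₁)
Step 2: ln(k₂/k₁) = ln(3.973e-03/8.837e-05) = ln(44.9587) = 3.80574
Step 3: 1/T₂ - 1/T₁ = 1/407 - 1/287 = -1.027318e-03 K⁻¹
Step 4: Eₐ = -R × ln(k₂/k₁) / (1/T₂ - 1/T₁) = -8.314 × 3.80574 / -1.027318e-03
Step 5: Eₐ = 3.0800e+04 J/mol = 30.8 kJ/mol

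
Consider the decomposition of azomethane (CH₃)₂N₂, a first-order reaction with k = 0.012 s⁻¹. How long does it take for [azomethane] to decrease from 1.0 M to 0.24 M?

118.9 s

Step 1: For first-order: t = ln([azomethane]₀/[azomethane])/k
Step 2: t = ln(1.0/0.24)/0.012
Step 3: t = ln(4.167)/0.012
Step 4: t = 1.427/0.012 = 118.9 s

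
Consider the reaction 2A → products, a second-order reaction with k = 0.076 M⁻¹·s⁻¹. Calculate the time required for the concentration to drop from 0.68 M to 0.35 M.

18.24 s

Step 1: For second-order: t = (1/[A] - 1/[A]₀)/k
Step 2: t = (1/0.35 - 1/0.68)/0.076
Step 3: t = (2.857 - 1.471)/0.076
Step 4: t = 1.387/0.076 = 18.24 s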